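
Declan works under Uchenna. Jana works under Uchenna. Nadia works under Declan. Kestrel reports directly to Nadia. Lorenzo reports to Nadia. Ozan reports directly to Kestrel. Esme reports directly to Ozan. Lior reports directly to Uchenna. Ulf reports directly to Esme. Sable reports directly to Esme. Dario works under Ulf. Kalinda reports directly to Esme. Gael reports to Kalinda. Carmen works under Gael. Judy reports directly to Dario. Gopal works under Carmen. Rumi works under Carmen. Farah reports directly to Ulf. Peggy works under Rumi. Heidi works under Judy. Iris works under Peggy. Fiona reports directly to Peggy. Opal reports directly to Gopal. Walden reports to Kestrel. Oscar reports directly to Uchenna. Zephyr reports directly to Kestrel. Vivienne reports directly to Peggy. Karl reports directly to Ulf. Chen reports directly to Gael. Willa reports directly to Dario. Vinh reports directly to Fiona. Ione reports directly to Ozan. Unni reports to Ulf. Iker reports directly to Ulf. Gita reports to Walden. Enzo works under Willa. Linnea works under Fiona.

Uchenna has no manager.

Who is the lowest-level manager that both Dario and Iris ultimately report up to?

Dario's chain of managers is Ulf, Esme, Ozan, Kestrel, Nadia, Declan, Uchenna. Iris's chain of managers is Peggy, Rumi, Carmen, Gael, Kalinda, Esme, Ozan, Kestrel, Nadia, Declan, Uchenna. The first manager that appears in both chains is Esme.

Esme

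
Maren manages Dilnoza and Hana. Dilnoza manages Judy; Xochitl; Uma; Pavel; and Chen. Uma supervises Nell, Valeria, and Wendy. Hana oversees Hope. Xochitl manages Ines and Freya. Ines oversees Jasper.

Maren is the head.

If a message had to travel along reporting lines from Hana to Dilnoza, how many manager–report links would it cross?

2

Hana is 1 level below Maren, and Dilnoza is 1 level below Maren (their lowest common manager). The shortest path runs up from Hana to Maren and back down to Dilnoza: 1 + 1 = 2 links.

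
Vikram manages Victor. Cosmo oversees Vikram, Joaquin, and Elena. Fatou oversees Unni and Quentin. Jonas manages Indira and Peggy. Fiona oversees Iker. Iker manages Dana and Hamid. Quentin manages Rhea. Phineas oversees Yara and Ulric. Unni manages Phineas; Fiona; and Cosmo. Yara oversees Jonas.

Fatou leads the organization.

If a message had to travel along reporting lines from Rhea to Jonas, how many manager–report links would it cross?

6

Rhea is 2 levels below Fatou, and Jonas is 4 levels below Fatou (their lowest common manager). The shortest path runs up from Rhea to Fatou and back down to Jonas: 2 + 4 = 6 links.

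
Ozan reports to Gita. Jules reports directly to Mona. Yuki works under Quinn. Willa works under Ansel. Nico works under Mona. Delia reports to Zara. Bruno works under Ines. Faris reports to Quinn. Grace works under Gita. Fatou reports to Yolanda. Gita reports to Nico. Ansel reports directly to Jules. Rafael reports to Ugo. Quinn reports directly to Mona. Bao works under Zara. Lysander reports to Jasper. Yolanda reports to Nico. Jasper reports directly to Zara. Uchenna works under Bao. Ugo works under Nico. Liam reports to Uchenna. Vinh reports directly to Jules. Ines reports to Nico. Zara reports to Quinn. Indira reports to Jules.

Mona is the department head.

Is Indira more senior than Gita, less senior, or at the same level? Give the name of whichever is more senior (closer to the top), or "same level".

Both Indira and Gita are 2 levels below Mona.

same level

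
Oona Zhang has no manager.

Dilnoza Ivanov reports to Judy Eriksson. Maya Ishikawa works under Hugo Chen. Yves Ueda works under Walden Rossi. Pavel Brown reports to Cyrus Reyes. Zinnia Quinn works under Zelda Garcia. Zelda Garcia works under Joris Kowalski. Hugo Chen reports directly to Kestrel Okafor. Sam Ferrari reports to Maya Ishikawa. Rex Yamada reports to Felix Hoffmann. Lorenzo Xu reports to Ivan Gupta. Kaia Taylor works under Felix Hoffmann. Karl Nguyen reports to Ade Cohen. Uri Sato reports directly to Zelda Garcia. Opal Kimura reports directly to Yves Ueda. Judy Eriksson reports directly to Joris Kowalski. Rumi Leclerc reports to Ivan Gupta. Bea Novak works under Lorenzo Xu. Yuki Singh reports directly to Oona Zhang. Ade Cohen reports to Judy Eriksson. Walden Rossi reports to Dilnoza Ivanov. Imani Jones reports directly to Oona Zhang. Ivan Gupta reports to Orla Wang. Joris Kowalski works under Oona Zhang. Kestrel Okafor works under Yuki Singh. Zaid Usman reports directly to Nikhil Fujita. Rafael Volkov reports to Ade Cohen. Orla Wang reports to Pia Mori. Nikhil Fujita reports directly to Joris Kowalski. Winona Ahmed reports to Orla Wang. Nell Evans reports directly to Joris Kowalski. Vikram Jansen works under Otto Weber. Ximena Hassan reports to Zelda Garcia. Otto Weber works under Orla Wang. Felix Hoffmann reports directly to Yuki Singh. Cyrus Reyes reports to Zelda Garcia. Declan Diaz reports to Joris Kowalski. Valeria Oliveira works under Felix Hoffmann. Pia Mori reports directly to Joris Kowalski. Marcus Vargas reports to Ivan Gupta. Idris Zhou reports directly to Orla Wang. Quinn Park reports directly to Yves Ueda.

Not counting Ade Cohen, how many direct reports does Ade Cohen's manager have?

1

Ade Cohen reports to Judy Eriksson. Judy Eriksson's other direct reports are Dilnoza Ivanov — 1 peer.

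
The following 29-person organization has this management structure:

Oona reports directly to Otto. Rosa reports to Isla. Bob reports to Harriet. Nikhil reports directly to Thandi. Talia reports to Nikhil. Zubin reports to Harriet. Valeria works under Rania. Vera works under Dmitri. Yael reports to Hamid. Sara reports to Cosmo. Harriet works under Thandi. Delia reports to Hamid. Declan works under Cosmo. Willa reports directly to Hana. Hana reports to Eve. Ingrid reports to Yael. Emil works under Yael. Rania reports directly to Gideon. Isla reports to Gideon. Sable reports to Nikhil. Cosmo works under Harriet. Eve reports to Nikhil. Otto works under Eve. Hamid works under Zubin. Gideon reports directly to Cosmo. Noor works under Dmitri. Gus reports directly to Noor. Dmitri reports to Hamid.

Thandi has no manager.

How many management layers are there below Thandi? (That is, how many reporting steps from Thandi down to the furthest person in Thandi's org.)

The longest chain under Thandi runs Thandi → Harriet → Zubin → Hamid → Dmitri → Noor → Gus, which is 6 levels below Thandi.

6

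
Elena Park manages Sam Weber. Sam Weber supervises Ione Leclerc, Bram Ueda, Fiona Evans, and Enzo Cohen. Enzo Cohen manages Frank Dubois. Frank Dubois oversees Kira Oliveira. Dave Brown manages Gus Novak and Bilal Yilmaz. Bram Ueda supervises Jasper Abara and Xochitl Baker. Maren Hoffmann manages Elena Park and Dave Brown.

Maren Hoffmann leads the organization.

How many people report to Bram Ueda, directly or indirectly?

2

Bram Ueda directly manages Xochitl Baker, Jasper Abara. Xochitl Baker has no reports. Jasper Abara has no reports. So Bram Ueda's organization is 2 direct reports plus everyone under them: 1 + 1 = 2.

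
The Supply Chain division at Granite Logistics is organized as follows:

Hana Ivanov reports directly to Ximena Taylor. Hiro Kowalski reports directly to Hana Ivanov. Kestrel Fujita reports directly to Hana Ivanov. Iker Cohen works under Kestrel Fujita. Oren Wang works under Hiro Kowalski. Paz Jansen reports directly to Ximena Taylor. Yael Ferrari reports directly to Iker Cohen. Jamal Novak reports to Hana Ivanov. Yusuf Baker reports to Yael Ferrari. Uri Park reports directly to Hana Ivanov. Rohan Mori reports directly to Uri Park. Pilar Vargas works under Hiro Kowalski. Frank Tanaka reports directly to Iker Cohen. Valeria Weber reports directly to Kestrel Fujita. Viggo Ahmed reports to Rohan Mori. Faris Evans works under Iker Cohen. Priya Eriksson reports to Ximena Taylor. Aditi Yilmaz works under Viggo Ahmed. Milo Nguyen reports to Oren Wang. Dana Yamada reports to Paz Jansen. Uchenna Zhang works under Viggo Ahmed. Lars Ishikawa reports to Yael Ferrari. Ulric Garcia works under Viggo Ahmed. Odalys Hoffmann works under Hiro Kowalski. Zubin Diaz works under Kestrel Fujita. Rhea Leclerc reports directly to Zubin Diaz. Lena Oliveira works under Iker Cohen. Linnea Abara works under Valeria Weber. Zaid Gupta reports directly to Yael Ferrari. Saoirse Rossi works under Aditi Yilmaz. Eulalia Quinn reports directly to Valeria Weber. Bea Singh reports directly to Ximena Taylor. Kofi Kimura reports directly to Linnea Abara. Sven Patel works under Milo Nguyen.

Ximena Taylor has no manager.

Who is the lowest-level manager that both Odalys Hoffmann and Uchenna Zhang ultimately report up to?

Hana Ivanov

Odalys Hoffmann's chain of managers is Hiro Kowalski, Hana Ivanov, Ximena Taylor. Uchenna Zhang's chain of managers is Viggo Ahmed, Rohan Mori, Uri Park, Hana Ivanov, Ximena Taylor. The first manager that appears in both chains is Hana Ivanov.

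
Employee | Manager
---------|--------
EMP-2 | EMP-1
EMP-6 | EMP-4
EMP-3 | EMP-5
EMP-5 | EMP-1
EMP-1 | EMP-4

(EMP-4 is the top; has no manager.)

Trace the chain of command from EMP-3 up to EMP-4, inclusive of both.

EMP-3 -> EMP-5 -> EMP-1 -> EMP-4

EMP-3 reports to EMP-5. EMP-5 reports to EMP-1. EMP-1 reports to EMP-4. EMP-4 is at the top.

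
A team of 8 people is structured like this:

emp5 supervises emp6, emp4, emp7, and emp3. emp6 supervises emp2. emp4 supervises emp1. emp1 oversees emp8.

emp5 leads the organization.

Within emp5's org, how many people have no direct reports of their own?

4

The people in emp5's organization with no one reporting to them are emp3, emp7, emp8, emp2. That is 4.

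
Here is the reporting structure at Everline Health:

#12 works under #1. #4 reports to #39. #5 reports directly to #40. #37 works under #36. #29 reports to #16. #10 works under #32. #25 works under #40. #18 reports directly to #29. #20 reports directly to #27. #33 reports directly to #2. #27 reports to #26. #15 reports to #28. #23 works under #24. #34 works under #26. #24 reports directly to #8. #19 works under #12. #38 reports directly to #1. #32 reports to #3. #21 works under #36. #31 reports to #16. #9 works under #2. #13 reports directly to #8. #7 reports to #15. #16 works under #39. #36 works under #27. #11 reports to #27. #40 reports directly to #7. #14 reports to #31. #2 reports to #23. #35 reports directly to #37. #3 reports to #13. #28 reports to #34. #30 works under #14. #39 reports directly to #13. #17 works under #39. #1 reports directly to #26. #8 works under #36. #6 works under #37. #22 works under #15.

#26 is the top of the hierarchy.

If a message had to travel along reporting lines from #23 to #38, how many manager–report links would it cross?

#23 is 5 levels below #26, and #38 is 2 levels below #26 (their lowest common manager). The shortest path runs up from #23 to #26 and back down to #38: 5 + 2 = 7 links.

7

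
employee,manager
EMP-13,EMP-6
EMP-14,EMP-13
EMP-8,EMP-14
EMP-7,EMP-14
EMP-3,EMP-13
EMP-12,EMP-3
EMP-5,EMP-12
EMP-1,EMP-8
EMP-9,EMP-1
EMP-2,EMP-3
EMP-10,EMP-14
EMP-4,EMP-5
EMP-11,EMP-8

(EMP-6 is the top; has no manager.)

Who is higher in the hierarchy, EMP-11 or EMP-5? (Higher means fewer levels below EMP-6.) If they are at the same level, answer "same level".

Both EMP-11 and EMP-5 are 4 levels below EMP-6.

same level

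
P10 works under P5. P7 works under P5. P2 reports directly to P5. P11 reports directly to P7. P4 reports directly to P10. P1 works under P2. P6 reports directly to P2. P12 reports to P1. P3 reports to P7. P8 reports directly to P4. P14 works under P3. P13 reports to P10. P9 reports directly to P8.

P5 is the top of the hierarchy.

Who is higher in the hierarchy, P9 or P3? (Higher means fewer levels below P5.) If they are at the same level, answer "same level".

P3

P9 is 4 levels below P5; P3 is 2. P3 is higher.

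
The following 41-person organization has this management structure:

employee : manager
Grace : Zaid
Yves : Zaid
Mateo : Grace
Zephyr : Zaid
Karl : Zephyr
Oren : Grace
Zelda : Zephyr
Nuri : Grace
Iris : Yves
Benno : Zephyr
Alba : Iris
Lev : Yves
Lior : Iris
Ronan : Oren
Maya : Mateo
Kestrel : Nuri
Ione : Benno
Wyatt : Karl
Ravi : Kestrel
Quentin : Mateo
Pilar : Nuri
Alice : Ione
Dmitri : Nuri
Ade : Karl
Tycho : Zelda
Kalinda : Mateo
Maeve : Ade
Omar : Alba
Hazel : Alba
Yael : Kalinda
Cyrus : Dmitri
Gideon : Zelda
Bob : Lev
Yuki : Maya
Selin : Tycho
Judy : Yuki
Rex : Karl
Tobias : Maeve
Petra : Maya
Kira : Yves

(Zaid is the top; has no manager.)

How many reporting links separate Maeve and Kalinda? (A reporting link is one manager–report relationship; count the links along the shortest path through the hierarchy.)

7

Maeve is 4 levels below Zaid, and Kalinda is 3 levels below Zaid (their lowest common manager). The shortest path runs up from Maeve to Zaid and back down to Kalinda: 4 + 3 = 7 links.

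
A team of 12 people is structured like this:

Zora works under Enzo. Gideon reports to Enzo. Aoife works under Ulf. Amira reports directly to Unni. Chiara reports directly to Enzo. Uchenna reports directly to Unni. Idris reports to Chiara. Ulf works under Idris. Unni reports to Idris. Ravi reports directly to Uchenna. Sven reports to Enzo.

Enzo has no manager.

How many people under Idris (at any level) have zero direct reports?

3

The people in Idris's organization with no one reporting to them are Aoife, Amira, Ravi. That is 3.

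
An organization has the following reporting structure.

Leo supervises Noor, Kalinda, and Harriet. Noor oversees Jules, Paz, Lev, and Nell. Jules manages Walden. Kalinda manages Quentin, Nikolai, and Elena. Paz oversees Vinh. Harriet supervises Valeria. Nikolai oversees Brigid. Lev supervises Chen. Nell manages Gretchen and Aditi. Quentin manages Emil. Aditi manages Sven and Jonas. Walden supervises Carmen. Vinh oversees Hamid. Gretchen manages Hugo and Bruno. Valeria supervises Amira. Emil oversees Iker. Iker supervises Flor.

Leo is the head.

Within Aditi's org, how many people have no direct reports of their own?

The people in Aditi's organization with no one reporting to them are Jonas, Sven. That is 2.

2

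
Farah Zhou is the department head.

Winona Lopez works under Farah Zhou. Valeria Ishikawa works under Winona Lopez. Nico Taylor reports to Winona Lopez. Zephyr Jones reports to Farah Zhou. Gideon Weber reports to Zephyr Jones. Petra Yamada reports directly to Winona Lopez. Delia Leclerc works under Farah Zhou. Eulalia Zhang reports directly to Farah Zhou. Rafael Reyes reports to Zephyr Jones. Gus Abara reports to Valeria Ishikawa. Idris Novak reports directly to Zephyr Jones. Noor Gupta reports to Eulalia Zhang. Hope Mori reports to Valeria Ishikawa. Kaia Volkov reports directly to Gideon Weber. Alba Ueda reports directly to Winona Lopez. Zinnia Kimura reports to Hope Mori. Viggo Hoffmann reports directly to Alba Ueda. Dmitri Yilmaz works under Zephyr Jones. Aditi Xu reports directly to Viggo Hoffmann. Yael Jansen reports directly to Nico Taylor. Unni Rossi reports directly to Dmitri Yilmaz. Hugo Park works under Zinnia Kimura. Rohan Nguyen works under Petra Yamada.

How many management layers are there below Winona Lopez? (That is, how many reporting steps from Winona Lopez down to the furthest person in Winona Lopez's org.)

4

The longest chain under Winona Lopez runs Winona Lopez → Valeria Ishikawa → Hope Mori → Zinnia Kimura → Hugo Park, which is 4 levels below Winona Lopez.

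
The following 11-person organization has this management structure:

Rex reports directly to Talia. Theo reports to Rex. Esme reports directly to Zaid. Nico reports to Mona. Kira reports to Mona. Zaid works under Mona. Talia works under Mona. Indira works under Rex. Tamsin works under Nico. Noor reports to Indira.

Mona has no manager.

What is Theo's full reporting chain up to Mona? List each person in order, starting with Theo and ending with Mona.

Theo reports to Rex. Rex reports to Talia. Talia reports to Mona. Mona is at the top.

Theo -> Rex -> Talia -> Mona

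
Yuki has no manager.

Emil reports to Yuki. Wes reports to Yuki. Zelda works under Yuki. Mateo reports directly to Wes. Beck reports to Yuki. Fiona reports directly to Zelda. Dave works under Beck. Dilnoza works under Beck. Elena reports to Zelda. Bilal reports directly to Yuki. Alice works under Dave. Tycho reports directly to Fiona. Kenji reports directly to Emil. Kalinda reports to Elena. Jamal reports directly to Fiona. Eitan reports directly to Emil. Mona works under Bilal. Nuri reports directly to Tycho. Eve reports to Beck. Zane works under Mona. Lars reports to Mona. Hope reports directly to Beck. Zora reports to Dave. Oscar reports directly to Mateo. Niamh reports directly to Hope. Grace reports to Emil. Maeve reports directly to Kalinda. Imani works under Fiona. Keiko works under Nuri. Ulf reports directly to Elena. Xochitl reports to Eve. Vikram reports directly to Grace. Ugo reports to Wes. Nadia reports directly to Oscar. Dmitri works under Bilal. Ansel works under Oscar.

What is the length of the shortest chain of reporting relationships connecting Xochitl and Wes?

4

Xochitl is 3 levels below Yuki, and Wes is 1 level below Yuki (their lowest common manager). The shortest path runs up from Xochitl to Yuki and back down to Wes: 3 + 1 = 4 links.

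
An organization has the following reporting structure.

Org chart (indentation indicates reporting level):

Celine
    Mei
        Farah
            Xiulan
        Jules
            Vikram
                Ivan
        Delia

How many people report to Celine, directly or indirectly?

Celine directly manages Mei. Under Mei: Delia, Jules, Vikram, Ivan, Farah, Xiulan (6). That's 7 in total.

7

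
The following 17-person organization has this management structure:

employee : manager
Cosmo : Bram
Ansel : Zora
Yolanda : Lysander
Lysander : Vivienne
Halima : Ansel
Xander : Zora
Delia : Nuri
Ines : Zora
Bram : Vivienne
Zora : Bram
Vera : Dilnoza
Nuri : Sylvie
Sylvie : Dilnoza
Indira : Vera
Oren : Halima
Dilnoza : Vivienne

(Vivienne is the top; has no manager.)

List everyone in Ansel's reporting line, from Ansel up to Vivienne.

Ansel reports to Zora. Zora reports to Bram. Bram reports to Vivienne. Vivienne is at the top.

Ansel -> Zora -> Bram -> Vivienne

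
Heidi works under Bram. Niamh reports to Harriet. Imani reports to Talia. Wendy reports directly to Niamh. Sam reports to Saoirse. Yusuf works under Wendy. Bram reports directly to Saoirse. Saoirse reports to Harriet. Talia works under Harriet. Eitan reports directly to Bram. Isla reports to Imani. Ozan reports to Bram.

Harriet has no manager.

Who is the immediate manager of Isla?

Imani

Isla reports directly to Imani.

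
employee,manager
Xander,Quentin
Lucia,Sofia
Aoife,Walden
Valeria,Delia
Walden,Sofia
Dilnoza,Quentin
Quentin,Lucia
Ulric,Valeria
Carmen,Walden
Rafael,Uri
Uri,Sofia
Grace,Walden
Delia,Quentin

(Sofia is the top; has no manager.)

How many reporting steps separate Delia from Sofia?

Chain from Delia up to Sofia: Delia → Quentin → Lucia → Sofia. That is 3 steps up, so Delia is 3 levels below Sofia.

3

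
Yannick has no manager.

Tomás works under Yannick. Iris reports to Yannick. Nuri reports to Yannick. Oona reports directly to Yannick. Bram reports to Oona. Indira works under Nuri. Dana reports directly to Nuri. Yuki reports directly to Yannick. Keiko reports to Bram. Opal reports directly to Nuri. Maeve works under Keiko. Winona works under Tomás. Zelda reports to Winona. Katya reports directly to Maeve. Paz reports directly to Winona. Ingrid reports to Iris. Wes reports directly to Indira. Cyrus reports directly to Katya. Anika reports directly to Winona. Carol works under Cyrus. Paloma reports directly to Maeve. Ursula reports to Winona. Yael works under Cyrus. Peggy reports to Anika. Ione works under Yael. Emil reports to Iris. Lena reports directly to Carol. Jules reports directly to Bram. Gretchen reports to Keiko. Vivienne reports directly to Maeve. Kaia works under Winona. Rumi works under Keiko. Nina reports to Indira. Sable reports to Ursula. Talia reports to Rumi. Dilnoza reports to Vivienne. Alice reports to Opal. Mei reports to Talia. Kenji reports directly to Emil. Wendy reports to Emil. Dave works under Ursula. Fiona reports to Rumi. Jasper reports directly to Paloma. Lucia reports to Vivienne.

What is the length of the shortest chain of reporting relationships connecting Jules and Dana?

5

Jules is 3 levels below Yannick, and Dana is 2 levels below Yannick (their lowest common manager). The shortest path runs up from Jules to Yannick and back down to Dana: 3 + 2 = 5 links.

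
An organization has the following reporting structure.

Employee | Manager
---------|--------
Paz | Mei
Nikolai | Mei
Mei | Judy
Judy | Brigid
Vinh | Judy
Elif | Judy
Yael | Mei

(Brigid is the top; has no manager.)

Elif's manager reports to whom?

Elif reports to Judy, and Judy reports to Brigid. So Elif's skip-level manager is Brigid.

Brigid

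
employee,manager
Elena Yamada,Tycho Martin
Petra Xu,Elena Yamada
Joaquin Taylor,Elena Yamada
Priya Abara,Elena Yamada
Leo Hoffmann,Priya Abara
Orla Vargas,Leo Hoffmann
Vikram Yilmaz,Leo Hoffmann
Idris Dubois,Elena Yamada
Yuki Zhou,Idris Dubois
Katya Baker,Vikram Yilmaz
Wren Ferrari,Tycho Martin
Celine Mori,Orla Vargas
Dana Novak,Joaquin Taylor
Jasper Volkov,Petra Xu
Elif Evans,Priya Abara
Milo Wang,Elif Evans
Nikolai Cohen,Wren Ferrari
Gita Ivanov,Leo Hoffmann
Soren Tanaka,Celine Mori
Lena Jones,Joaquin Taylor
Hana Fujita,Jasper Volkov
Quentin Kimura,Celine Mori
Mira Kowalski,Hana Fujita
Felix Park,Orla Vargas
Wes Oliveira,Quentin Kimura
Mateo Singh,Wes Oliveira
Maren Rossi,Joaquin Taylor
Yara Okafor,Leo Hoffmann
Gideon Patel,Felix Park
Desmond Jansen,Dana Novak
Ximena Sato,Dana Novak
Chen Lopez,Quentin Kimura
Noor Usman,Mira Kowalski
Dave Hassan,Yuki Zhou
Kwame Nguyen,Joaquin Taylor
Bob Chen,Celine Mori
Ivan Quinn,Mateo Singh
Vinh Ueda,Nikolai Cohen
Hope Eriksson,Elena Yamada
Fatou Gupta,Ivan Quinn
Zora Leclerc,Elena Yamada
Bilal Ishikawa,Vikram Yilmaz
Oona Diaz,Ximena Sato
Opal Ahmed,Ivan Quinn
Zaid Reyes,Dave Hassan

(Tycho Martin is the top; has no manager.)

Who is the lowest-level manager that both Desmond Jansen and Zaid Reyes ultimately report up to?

Desmond Jansen's chain of managers is Dana Novak, Joaquin Taylor, Elena Yamada, Tycho Martin. Zaid Reyes's chain of managers is Dave Hassan, Yuki Zhou, Idris Dubois, Elena Yamada, Tycho Martin. The first manager that appears in both chains is Elena Yamada.

Elena Yamada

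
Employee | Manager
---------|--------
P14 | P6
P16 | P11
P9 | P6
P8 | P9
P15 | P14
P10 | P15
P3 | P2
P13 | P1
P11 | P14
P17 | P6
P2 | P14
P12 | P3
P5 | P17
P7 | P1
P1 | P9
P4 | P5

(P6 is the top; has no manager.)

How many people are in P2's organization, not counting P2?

P2 directly manages P3. Under P3: P12 (1). That's 2 in total.

2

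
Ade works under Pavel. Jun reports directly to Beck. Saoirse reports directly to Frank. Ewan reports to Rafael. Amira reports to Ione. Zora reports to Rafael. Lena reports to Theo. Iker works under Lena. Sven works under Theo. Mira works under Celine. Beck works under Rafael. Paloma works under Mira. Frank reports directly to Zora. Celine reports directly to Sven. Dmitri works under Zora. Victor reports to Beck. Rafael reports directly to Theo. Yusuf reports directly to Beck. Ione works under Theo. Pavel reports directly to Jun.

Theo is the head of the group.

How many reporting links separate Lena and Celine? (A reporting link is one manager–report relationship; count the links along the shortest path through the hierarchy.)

3

Lena is 1 level below Theo, and Celine is 2 levels below Theo (their lowest common manager). The shortest path runs up from Lena to Theo and back down to Celine: 1 + 2 = 3 links.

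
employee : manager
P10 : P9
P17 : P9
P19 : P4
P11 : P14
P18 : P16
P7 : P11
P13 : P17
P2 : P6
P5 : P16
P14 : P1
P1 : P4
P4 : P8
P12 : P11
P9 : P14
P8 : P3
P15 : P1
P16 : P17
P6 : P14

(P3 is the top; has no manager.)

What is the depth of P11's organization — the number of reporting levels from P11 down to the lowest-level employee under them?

1

The longest chain under P11 runs P11 → P7, which is 1 level below P11.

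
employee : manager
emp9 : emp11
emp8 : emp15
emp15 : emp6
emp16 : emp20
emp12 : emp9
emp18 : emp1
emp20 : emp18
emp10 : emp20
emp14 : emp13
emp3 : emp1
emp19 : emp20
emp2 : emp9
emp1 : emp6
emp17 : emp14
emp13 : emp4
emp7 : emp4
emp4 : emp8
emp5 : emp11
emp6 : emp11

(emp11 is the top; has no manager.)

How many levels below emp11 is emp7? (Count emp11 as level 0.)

5

Chain from emp7 up to emp11: emp7 → emp4 → emp8 → emp15 → emp6 → emp11. That is 5 steps up, so emp7 is 5 levels below emp11.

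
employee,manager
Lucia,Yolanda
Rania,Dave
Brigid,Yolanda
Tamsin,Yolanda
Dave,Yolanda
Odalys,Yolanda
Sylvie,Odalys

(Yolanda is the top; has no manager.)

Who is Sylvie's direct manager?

Sylvie reports directly to Odalys.

Odalys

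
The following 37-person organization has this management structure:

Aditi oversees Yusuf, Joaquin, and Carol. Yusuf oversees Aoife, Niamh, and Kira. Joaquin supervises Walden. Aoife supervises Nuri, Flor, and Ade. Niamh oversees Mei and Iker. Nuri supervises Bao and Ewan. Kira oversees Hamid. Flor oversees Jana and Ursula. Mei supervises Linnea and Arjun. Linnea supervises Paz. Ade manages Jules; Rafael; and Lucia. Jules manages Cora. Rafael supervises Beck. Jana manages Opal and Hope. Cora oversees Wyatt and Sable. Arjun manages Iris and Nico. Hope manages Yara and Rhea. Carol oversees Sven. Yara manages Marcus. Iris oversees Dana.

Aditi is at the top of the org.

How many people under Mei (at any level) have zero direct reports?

The people in Mei's organization with no one reporting to them are Nico, Dana, Paz. That is 3.

3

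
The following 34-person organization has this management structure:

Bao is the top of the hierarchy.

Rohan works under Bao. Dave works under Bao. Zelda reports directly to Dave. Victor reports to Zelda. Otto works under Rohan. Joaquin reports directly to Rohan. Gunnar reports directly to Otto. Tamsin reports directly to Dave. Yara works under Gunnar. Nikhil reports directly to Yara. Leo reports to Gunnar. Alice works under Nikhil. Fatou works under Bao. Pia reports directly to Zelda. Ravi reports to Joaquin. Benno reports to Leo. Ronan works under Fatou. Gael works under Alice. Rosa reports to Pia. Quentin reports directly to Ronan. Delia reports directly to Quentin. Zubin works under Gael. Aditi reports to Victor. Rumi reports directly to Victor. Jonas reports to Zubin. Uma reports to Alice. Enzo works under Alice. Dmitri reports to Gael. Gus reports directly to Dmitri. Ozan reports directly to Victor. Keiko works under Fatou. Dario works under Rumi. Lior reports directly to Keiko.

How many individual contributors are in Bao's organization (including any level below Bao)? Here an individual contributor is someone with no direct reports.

The people in Bao's organization with no one reporting to them are Lior, Delia, Tamsin, Rosa, Ozan, Dario, Aditi, Ravi, Benno, Enzo, Uma, Gus, Jonas. That is 13.

13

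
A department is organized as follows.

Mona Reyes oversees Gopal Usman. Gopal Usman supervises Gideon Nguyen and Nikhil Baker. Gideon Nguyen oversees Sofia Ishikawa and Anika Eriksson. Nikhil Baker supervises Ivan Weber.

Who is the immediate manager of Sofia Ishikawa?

Gideon Nguyen

Sofia Ishikawa reports directly to Gideon Nguyen.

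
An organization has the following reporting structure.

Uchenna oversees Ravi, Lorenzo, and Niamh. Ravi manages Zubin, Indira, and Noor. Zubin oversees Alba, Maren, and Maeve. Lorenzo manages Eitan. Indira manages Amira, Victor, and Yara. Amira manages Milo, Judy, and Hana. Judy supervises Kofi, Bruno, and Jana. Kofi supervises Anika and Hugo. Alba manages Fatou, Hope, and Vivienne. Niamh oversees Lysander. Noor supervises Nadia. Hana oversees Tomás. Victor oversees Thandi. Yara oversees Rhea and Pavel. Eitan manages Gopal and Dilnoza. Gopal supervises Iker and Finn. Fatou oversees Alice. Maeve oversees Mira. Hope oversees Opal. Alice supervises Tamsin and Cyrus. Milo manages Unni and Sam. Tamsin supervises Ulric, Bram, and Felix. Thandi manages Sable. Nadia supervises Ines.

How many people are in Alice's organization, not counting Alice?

5

Alice directly manages Tamsin, Cyrus. Under Tamsin: Felix, Bram, Ulric (3). Cyrus has no reports. So Alice's organization is 2 direct reports plus everyone under them: 4 + 1 = 5.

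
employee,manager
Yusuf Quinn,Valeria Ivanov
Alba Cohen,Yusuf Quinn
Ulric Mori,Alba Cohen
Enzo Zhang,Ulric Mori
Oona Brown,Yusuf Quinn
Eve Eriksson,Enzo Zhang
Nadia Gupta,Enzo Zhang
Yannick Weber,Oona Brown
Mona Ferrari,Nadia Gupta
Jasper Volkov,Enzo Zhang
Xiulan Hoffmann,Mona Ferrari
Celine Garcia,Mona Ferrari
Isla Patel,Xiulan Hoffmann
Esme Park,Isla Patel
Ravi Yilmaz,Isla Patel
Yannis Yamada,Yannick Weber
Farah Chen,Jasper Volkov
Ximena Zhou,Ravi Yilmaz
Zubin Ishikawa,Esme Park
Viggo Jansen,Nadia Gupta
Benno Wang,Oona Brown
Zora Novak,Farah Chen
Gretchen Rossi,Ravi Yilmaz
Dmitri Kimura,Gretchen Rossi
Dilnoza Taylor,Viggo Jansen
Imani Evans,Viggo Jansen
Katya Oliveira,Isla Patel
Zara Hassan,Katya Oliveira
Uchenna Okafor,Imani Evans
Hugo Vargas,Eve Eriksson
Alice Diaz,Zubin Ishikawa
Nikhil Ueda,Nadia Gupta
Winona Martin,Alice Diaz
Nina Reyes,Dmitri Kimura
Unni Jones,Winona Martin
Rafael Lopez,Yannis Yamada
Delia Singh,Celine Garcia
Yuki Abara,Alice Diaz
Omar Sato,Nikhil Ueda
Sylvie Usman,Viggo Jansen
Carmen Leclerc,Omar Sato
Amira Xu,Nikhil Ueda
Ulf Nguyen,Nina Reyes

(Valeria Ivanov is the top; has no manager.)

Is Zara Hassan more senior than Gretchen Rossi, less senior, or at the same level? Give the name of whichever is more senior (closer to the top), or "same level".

Both Zara Hassan and Gretchen Rossi are 10 levels below Valeria Ivanov.

same level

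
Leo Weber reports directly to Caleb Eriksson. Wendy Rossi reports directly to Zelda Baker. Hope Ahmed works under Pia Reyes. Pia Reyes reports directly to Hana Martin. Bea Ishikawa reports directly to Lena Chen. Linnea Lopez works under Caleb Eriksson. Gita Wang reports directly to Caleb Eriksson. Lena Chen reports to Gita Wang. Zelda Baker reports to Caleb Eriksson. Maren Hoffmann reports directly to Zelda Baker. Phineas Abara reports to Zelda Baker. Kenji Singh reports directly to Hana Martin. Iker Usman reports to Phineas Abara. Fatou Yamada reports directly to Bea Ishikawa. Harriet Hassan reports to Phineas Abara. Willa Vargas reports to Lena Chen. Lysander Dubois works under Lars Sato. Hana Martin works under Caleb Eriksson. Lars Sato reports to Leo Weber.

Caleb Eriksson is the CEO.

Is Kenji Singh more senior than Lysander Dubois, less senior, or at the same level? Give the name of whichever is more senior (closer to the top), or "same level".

Kenji Singh is 2 levels below Caleb Eriksson; Lysander Dubois is 3. Kenji Singh is higher.

Kenji Singh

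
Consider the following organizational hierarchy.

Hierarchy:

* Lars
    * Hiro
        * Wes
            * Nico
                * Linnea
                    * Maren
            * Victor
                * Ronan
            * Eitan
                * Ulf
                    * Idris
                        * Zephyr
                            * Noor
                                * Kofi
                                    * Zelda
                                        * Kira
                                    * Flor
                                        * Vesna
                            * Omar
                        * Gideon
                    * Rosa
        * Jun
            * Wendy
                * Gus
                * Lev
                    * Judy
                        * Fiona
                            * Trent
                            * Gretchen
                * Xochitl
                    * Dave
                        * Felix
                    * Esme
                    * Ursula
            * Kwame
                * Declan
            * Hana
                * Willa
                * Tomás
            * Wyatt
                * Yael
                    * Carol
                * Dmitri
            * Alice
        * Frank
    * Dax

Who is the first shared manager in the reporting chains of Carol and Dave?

Carol's chain of managers is Yael, Wyatt, Jun, Hiro, Lars. Dave's chain of managers is Xochitl, Wendy, Jun, Hiro, Lars. The first manager that appears in both chains is Jun.

Jun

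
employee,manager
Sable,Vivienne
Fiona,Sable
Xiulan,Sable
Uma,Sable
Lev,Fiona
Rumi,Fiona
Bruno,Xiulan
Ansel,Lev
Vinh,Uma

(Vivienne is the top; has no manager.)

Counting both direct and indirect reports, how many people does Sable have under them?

8

Sable directly manages Fiona, Xiulan, Uma. Under Fiona: Rumi, Lev, Ansel (3). Under Xiulan: Bruno (1). Under Uma: Vinh (1). So Sable's organization is 3 direct reports plus everyone under them: 4 + 2 + 2 = 8.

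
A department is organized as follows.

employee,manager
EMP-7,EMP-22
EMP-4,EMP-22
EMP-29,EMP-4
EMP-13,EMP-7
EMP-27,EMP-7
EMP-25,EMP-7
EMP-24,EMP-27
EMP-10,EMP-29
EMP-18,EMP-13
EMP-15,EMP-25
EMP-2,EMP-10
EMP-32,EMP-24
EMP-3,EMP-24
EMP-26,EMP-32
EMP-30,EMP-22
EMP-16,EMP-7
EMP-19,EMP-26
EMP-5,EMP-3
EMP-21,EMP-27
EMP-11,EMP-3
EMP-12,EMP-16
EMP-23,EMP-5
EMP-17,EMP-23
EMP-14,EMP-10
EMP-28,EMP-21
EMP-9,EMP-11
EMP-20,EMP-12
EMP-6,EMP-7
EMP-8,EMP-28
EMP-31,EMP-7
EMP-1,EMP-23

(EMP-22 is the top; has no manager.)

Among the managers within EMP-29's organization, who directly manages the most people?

Direct-report counts within EMP-29's organization: EMP-29 has 1; EMP-10 has 2. The largest is 2, held by EMP-10.

EMP-10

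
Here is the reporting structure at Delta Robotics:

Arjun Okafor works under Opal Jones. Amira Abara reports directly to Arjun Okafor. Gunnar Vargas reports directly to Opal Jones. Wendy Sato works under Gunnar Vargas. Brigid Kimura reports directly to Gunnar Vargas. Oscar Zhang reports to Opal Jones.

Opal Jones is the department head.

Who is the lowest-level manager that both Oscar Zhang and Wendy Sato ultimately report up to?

Oscar Zhang's chain of managers is Opal Jones. Wendy Sato's chain of managers is Gunnar Vargas, Opal Jones. The first manager that appears in both chains is Opal Jones.

Opal Jones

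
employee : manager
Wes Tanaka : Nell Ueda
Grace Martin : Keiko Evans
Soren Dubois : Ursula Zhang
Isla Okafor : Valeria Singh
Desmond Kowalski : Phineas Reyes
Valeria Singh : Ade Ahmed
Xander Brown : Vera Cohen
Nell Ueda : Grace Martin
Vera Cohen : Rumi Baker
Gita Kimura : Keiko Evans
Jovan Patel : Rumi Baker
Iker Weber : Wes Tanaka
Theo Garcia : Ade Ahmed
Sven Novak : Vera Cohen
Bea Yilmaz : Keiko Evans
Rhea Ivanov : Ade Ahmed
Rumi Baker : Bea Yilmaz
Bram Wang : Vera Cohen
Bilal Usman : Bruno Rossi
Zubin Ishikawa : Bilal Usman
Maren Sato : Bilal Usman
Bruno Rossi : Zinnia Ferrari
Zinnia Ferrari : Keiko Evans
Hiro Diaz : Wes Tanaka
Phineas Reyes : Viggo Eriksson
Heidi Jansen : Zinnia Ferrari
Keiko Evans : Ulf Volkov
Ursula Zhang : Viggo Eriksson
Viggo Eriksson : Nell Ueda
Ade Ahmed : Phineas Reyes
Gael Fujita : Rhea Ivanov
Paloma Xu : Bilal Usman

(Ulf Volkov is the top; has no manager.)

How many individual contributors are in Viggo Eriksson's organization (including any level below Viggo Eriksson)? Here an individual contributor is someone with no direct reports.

The people in Viggo Eriksson's organization with no one reporting to them are Soren Dubois, Desmond Kowalski, Gael Fujita, Theo Garcia, Isla Okafor. That is 5.

5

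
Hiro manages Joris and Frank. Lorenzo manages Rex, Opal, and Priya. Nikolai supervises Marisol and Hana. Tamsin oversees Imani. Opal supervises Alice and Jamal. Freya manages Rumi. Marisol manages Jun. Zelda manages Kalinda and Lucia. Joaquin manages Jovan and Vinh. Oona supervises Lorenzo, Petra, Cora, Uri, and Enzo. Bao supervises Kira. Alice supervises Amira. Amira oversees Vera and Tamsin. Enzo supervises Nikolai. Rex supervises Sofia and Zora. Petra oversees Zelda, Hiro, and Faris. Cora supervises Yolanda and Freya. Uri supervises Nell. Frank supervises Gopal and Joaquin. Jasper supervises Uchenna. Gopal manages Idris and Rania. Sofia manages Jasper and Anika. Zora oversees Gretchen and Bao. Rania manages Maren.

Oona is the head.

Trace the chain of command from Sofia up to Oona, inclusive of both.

Sofia reports to Rex. Rex reports to Lorenzo. Lorenzo reports to Oona. Oona is at the top.

Sofia -> Rex -> Lorenzo -> Oona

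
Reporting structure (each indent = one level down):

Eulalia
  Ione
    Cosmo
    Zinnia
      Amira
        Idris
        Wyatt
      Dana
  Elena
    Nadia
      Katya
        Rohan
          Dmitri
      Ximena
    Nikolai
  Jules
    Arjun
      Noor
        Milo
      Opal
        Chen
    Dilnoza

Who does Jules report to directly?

Eulalia

Jules reports directly to Eulalia.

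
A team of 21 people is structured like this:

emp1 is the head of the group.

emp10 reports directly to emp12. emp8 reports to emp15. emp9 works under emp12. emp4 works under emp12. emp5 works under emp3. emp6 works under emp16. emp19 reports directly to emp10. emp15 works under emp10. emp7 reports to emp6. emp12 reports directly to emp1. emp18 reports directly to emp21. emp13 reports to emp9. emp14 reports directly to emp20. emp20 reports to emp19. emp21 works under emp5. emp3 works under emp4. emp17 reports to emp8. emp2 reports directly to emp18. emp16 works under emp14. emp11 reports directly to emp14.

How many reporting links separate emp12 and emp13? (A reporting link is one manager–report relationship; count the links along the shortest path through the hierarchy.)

emp13 is in emp12's organization: the chain from emp13 up to emp12 is emp13 → emp9 → emp12, which is 2 links.

2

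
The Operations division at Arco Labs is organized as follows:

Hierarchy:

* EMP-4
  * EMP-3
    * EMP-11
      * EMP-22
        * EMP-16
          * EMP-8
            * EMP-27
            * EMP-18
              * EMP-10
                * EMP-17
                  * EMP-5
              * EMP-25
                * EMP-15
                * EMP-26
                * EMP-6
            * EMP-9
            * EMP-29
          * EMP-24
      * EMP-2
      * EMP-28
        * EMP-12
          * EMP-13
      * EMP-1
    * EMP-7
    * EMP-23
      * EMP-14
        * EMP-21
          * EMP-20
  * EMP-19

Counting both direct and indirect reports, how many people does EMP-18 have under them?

EMP-18 directly manages EMP-10, EMP-25. Under EMP-10: EMP-17, EMP-5 (2). Under EMP-25: EMP-6, EMP-26, EMP-15 (3). So EMP-18's organization is 2 direct reports plus everyone under them: 3 + 4 = 7.

7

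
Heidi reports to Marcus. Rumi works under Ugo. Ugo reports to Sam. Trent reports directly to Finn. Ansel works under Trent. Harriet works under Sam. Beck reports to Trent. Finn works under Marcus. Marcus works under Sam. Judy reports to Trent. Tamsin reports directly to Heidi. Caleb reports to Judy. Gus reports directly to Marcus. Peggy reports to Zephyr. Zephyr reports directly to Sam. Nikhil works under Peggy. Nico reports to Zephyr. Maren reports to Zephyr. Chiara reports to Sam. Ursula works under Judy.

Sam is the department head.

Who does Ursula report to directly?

Judy

Ursula reports directly to Judy.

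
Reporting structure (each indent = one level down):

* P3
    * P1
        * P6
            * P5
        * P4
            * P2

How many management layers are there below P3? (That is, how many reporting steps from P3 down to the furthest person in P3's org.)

3

The longest chain under P3 runs P3 → P1 → P4 → P2, which is 3 levels below P3.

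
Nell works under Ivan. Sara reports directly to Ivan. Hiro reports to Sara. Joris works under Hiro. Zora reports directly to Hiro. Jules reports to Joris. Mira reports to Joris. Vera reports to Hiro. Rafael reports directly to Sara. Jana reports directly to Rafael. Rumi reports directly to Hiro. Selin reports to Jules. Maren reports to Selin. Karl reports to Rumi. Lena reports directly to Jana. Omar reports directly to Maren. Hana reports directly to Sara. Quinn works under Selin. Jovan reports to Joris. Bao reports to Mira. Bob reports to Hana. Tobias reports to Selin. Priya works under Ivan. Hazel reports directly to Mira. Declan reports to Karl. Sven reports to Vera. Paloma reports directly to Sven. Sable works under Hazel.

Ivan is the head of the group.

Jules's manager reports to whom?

Hiro

Jules reports to Joris, and Joris reports to Hiro. So Jules's skip-level manager is Hiro.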